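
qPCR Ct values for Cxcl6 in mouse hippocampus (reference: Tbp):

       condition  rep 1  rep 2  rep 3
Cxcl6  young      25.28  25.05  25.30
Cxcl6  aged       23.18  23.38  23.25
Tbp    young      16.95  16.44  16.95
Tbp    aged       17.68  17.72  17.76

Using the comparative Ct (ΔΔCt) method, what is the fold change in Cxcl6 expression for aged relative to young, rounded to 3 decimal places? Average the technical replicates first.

7.362

Mean Ct: Cxcl6 young 25.210; Cxcl6 aged 23.270; Tbp young 16.780; Tbp aged 17.720
ΔCt(young) = 25.210 − 16.780 = 8.430
ΔCt(aged) = 23.270 − 17.720 = 5.550
ΔΔCt = 5.550 − 8.430 = -2.880
Fold change = 2^(−(-2.880)) = 2^2.880 = 7.3615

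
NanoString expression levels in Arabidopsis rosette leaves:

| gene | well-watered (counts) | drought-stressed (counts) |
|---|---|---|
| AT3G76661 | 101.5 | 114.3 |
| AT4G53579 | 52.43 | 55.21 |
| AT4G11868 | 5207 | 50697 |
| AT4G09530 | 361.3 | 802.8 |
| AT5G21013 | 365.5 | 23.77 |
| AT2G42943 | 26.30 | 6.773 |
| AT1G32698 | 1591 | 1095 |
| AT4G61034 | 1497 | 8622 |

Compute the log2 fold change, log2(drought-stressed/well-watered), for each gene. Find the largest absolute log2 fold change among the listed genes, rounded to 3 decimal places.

log2(114.3/101.5) = 0.171  (AT3G76661)
log2(55.21/52.43) = 0.075  (AT4G53579)
log2(50697/5207) = 3.283  (AT4G11868)
log2(802.8/361.3) = 1.152  (AT4G09530)
log2(23.77/365.5) = -3.943  (AT5G21013)
log2(6.773/26.30) = -1.957  (AT2G42943)
log2(1095/1591) = -0.539  (AT1G32698)
log2(8622/1497) = 2.526  (AT4G61034)
The largest magnitude belongs to AT5G21013.

3.943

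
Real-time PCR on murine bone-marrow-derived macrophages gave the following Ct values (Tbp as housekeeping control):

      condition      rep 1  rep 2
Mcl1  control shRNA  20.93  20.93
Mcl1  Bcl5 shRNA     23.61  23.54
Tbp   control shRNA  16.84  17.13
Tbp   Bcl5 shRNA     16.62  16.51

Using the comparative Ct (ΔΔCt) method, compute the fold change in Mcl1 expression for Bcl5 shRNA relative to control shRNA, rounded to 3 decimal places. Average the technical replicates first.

Mean Ct: Mcl1 control shRNA 20.930; Mcl1 Bcl5 shRNA 23.575; Tbp control shRNA 16.985; Tbp Bcl5 shRNA 16.565
ΔCt(control shRNA) = 20.930 − 16.985 = 3.945
ΔCt(Bcl5 shRNA) = 23.575 − 16.565 = 7.010
ΔΔCt = 7.010 − 3.945 = 3.065
Fold change = 2^(−3.065) = 0.1195

0.119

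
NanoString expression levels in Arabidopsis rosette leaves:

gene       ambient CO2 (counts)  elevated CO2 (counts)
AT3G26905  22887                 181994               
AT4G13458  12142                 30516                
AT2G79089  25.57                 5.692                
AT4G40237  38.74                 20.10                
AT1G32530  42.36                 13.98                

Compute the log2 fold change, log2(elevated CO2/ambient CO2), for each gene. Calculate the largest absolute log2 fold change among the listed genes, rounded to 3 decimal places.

2.991

log2(181994/22887) = 2.991  (AT3G26905)
log2(30516/12142) = 1.330  (AT4G13458)
log2(5.692/25.57) = -2.167  (AT2G79089)
log2(20.10/38.74) = -0.947  (AT4G40237)
log2(13.98/42.36) = -1.599  (AT1G32530)
The largest magnitude belongs to AT3G26905.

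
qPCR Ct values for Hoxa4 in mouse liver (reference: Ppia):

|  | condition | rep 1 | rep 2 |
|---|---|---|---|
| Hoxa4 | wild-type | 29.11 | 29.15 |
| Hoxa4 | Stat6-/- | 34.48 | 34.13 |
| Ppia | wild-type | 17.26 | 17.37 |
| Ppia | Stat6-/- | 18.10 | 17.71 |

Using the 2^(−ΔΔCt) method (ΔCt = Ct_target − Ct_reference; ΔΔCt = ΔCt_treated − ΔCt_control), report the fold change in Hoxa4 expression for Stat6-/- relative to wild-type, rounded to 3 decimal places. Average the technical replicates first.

0.042

Mean Ct: Hoxa4 wild-type 29.130; Hoxa4 Stat6-/- 34.305; Ppia wild-type 17.315; Ppia Stat6-/- 17.905
ΔCt(wild-type) = 29.130 − 17.315 = 11.815
ΔCt(Stat6-/-) = 34.305 − 17.905 = 16.400
ΔΔCt = 16.400 − 11.815 = 4.585
Fold change = 2^(−4.585) = 0.0417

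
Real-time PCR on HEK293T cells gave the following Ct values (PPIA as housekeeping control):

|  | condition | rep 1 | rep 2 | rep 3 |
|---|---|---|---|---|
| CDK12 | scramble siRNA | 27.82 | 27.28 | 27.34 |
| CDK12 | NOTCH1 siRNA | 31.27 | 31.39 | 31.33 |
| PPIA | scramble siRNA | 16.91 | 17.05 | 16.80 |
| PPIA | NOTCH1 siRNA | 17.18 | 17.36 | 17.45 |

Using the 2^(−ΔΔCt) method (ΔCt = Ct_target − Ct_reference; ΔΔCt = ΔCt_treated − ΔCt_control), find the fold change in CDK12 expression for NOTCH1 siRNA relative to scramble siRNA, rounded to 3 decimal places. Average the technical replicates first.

Mean Ct: CDK12 scramble siRNA 27.480; CDK12 NOTCH1 siRNA 31.330; PPIA scramble siRNA 16.920; PPIA NOTCH1 siRNA 17.330
ΔCt(scramble siRNA) = 27.480 − 16.920 = 10.560
ΔCt(NOTCH1 siRNA) = 31.330 − 17.330 = 14.000
ΔΔCt = 14.000 − 10.560 = 3.440
Fold change = 2^(−3.440) = 0.0921

0.092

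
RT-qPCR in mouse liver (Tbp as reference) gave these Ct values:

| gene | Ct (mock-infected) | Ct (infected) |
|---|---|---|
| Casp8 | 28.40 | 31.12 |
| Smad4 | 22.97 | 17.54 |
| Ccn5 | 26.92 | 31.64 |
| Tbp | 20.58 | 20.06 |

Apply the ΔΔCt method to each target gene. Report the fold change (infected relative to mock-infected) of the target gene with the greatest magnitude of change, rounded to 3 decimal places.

Casp8: ΔΔCt = (31.12−20.06) − (28.40−20.58) = 11.06 − 7.82 = 3.24; fold change = 2^-3.24 = 0.106
Smad4: ΔΔCt = (17.54−20.06) − (22.97−20.58) = -2.52 − 2.39 = -4.91; fold change = 2^4.91 = 30.065
Ccn5: ΔΔCt = (31.64−20.06) − (26.92−20.58) = 11.58 − 6.34 = 5.24; fold change = 2^-5.24 = 0.026
Ccn5 has the largest |ΔΔCt| = 5.24.

0.026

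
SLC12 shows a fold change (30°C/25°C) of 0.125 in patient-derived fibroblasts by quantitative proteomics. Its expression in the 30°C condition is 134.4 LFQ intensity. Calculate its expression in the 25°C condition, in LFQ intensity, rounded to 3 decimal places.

25°C expression = 134.4 / 0.125 = 1075.200

1075.200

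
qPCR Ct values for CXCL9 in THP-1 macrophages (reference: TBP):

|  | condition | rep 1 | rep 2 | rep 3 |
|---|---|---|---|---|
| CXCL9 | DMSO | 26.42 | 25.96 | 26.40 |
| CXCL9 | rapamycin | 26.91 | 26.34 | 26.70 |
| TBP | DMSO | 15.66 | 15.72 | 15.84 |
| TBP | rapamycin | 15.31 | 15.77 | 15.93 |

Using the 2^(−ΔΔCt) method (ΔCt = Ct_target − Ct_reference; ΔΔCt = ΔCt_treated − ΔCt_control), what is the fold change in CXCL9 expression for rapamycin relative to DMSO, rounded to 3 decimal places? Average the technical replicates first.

Mean Ct: CXCL9 DMSO 26.260; CXCL9 rapamycin 26.650; TBP DMSO 15.740; TBP rapamycin 15.670
ΔCt(DMSO) = 26.260 − 15.740 = 10.520
ΔCt(rapamycin) = 26.650 − 15.670 = 10.980
ΔΔCt = 10.980 − 10.520 = 0.460
Fold change = 2^(−0.460) = 0.7270

0.727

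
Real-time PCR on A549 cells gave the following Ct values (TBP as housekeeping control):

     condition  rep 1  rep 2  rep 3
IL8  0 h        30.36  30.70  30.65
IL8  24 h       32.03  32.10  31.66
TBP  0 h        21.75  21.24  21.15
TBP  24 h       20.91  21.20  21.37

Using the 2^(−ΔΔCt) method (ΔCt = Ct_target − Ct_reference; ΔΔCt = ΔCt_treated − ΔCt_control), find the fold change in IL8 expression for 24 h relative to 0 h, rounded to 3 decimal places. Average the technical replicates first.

0.334

Mean Ct: IL8 0 h 30.570; IL8 24 h 31.930; TBP 0 h 21.380; TBP 24 h 21.160
ΔCt(0 h) = 30.570 − 21.380 = 9.190
ΔCt(24 h) = 31.930 − 21.160 = 10.770
ΔΔCt = 10.770 − 9.190 = 1.580
Fold change = 2^(−1.580) = 0.3345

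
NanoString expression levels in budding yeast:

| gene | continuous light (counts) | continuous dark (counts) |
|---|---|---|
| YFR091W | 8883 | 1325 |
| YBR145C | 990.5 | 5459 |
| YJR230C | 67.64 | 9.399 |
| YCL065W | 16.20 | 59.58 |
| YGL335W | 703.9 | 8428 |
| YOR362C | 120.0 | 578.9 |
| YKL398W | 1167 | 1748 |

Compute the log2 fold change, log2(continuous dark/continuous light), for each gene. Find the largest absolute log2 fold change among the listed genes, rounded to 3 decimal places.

3.582

log2(1325/8883) = -2.745  (YFR091W)
log2(5459/990.5) = 2.462  (YBR145C)
log2(9.399/67.64) = -2.847  (YJR230C)
log2(59.58/16.20) = 1.879  (YCL065W)
log2(8428/703.9) = 3.582  (YGL335W)
log2(578.9/120.0) = 2.270  (YOR362C)
log2(1748/1167) = 0.583  (YKL398W)
The largest magnitude belongs to YGL335W.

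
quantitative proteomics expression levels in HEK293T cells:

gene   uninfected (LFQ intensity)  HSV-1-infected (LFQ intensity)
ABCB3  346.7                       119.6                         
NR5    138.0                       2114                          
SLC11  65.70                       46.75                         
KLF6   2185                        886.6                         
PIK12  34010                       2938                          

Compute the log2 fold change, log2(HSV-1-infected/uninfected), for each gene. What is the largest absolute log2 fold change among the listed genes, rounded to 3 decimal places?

log2(119.6/346.7) = -1.535  (ABCB3)
log2(2114/138.0) = 3.937  (NR5)
log2(46.75/65.70) = -0.491  (SLC11)
log2(886.6/2185) = -1.301  (KLF6)
log2(2938/34010) = -3.533  (PIK12)
The largest magnitude belongs to NR5.

3.937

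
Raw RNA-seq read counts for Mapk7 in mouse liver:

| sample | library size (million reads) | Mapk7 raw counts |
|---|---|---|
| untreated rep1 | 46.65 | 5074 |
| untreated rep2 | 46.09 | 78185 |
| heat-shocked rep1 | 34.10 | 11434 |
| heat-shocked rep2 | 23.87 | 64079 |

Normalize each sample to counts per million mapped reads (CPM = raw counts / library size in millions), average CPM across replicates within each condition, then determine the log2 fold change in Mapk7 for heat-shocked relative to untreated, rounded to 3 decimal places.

0.742

CPM(untreated rep1) = 5074 / 46.65 = 108.7674
CPM(untreated rep2) = 78185 / 46.09 = 1696.3550
CPM(heat-shocked rep1) = 11434 / 34.10 = 335.3079
CPM(heat-shocked rep2) = 64079 / 23.87 = 2684.4994
mean CPM(untreated) = 902.5612; mean CPM(heat-shocked) = 1509.9036
Fold change = 1509.9036 / 902.5612 = 1.67291
log2(1.67291) = 0.7424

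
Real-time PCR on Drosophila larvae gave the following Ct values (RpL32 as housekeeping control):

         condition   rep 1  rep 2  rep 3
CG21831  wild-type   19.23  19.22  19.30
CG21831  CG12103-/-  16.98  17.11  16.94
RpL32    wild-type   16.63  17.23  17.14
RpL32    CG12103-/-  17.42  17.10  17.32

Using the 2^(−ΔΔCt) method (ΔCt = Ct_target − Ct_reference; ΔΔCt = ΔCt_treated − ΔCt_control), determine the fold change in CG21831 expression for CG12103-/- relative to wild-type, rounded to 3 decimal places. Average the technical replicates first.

5.736

Mean Ct: CG21831 wild-type 19.250; CG21831 CG12103-/- 17.010; RpL32 wild-type 17.000; RpL32 CG12103-/- 17.280
ΔCt(wild-type) = 19.250 − 17.000 = 2.250
ΔCt(CG12103-/-) = 17.010 − 17.280 = -0.270
ΔΔCt = -0.270 − 2.250 = -2.520
Fold change = 2^(−(-2.520)) = 2^2.520 = 5.7358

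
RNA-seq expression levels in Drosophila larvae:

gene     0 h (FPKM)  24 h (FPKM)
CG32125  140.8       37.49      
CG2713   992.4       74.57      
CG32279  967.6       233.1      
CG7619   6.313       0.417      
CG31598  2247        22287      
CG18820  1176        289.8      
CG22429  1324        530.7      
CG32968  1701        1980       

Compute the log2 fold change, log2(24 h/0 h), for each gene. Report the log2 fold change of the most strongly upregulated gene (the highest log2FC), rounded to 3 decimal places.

3.310

log2(37.49/140.8) = -1.909  (CG32125)
log2(74.57/992.4) = -3.734  (CG2713)
log2(233.1/967.6) = -2.053  (CG32279)
log2(0.417/6.313) = -3.920  (CG7619)
log2(22287/2247) = 3.310  (CG31598)
log2(289.8/1176) = -2.021  (CG18820)
log2(530.7/1324) = -1.319  (CG22429)
log2(1980/1701) = 0.219  (CG32968)
CG31598 is most strongly upregulated.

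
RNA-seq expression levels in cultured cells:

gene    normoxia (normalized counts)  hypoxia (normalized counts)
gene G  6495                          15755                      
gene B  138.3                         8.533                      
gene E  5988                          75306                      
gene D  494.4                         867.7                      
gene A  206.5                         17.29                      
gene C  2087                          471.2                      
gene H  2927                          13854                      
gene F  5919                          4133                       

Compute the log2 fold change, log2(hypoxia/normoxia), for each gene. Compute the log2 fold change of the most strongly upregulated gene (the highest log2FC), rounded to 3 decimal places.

3.653

log2(15755/6495) = 1.278  (gene G)
log2(8.533/138.3) = -4.019  (gene B)
log2(75306/5988) = 3.653  (gene E)
log2(867.7/494.4) = 0.812  (gene D)
log2(17.29/206.5) = -3.578  (gene A)
log2(471.2/2087) = -2.147  (gene C)
log2(13854/2927) = 2.243  (gene H)
log2(4133/5919) = -0.518  (gene F)
gene E is most strongly upregulated.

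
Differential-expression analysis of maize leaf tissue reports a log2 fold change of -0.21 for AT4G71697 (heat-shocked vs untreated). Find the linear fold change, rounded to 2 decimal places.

Fold change = 2^(-0.21) = 0.865
That is, AT4G71697 drops to 86.5% of the untreated level.

0.86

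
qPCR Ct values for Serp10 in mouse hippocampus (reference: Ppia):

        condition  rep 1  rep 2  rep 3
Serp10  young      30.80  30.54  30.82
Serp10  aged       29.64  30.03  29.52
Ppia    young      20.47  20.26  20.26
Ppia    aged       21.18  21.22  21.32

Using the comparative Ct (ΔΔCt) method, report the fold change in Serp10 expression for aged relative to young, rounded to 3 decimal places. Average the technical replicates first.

Mean Ct: Serp10 young 30.720; Serp10 aged 29.730; Ppia young 20.330; Ppia aged 21.240
ΔCt(young) = 30.720 − 20.330 = 10.390
ΔCt(aged) = 29.730 − 21.240 = 8.490
ΔΔCt = 8.490 − 10.390 = -1.900
Fold change = 2^(−(-1.900)) = 2^1.900 = 3.7321

3.732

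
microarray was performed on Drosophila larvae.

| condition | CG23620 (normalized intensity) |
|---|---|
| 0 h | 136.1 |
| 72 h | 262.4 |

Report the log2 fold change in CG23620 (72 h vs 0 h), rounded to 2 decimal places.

Fold change = 262.4 / 136.1 = 1.9280
log2(1.9280) = 0.947

0.95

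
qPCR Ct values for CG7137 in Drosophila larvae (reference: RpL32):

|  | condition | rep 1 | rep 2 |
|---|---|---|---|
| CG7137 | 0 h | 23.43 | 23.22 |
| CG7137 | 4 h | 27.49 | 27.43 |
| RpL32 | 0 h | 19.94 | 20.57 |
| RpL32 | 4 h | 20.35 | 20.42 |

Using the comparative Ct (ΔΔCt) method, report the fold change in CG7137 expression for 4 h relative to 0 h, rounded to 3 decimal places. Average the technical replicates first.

0.062

Mean Ct: CG7137 0 h 23.325; CG7137 4 h 27.460; RpL32 0 h 20.255; RpL32 4 h 20.385
ΔCt(0 h) = 23.325 − 20.255 = 3.070
ΔCt(4 h) = 27.460 − 20.385 = 7.075
ΔΔCt = 7.075 − 3.070 = 4.005
Fold change = 2^(−4.005) = 0.0623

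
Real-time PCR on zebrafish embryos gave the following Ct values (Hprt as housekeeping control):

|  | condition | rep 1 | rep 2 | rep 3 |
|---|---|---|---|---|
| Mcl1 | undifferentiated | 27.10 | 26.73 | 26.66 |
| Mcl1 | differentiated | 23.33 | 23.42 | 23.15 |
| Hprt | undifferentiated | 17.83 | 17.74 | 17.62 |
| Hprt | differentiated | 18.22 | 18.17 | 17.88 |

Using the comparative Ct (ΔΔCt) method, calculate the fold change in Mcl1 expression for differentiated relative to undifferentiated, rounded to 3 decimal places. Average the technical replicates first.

14.825

Mean Ct: Mcl1 undifferentiated 26.830; Mcl1 differentiated 23.300; Hprt undifferentiated 17.730; Hprt differentiated 18.090
ΔCt(undifferentiated) = 26.830 − 17.730 = 9.100
ΔCt(differentiated) = 23.300 − 18.090 = 5.210
ΔΔCt = 5.210 − 9.100 = -3.890
Fold change = 2^(−(-3.890)) = 2^3.890 = 14.8254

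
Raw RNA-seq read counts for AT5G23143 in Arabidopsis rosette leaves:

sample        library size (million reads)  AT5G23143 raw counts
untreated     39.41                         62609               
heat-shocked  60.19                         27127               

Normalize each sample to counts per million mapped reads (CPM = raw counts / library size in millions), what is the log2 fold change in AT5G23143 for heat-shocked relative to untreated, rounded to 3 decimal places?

CPM(untreated) = 62609 / 39.41 = 1588.6577
CPM(heat-shocked) = 27127 / 60.19 = 450.6895
Fold change = 450.6895 / 1588.6577 = 0.28369
log2(0.28369) = -1.8176

-1.818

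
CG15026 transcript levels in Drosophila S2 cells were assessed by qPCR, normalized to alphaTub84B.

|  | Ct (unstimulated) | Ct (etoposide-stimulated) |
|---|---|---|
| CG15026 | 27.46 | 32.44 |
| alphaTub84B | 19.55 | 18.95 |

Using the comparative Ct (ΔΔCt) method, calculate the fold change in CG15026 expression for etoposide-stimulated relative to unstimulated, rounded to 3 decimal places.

0.021

ΔCt(unstimulated) = 27.460 − 19.550 = 7.910
ΔCt(etoposide-stimulated) = 32.440 − 18.950 = 13.490
ΔΔCt = 13.490 − 7.910 = 5.580
Fold change = 2^(−5.580) = 0.0209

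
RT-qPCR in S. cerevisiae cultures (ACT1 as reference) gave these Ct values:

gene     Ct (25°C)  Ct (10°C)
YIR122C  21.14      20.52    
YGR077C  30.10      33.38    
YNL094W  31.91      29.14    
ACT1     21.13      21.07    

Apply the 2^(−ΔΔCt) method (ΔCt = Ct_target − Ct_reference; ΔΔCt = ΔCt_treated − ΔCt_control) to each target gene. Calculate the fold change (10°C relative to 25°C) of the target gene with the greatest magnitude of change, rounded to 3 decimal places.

0.099

YIR122C: ΔΔCt = (20.52−21.07) − (21.14−21.13) = -0.55 − 0.01 = -0.56; fold change = 2^0.56 = 1.474
YGR077C: ΔΔCt = (33.38−21.07) − (30.10−21.13) = 12.31 − 8.97 = 3.34; fold change = 2^-3.34 = 0.099
YNL094W: ΔΔCt = (29.14−21.07) − (31.91−21.13) = 8.07 − 10.78 = -2.71; fold change = 2^2.71 = 6.543
YGR077C has the largest |ΔΔCt| = 3.34.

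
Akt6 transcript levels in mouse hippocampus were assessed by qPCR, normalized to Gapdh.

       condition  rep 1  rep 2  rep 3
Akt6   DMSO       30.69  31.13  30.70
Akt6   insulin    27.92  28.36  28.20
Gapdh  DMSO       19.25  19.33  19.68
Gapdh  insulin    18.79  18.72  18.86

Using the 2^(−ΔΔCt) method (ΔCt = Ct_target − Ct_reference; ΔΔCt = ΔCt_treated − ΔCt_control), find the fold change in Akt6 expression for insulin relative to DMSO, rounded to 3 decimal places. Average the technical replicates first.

Mean Ct: Akt6 DMSO 30.840; Akt6 insulin 28.160; Gapdh DMSO 19.420; Gapdh insulin 18.790
ΔCt(DMSO) = 30.840 − 19.420 = 11.420
ΔCt(insulin) = 28.160 − 18.790 = 9.370
ΔΔCt = 9.370 − 11.420 = -2.050
Fold change = 2^(−(-2.050)) = 2^2.050 = 4.1411

4.141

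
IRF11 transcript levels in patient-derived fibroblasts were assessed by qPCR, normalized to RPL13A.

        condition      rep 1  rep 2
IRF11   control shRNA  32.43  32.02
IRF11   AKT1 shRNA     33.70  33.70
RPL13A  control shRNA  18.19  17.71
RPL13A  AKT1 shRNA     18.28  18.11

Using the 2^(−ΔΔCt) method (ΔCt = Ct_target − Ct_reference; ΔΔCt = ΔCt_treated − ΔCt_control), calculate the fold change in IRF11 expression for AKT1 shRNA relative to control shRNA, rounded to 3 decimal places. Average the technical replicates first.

0.426

Mean Ct: IRF11 control shRNA 32.225; IRF11 AKT1 shRNA 33.700; RPL13A control shRNA 17.950; RPL13A AKT1 shRNA 18.195
ΔCt(control shRNA) = 32.225 − 17.950 = 14.275
ΔCt(AKT1 shRNA) = 33.700 − 18.195 = 15.505
ΔΔCt = 15.505 − 14.275 = 1.230
Fold change = 2^(−1.230) = 0.4263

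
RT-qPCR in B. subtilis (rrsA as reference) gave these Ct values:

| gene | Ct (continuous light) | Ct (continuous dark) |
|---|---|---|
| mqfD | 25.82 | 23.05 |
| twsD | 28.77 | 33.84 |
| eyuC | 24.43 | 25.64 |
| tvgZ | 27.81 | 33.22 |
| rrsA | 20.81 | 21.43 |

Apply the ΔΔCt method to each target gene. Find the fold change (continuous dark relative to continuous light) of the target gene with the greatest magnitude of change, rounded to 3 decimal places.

mqfD: ΔΔCt = (23.05−21.43) − (25.82−20.81) = 1.62 − 5.01 = -3.39; fold change = 2^3.39 = 10.483
twsD: ΔΔCt = (33.84−21.43) − (28.77−20.81) = 12.41 − 7.96 = 4.45; fold change = 2^-4.45 = 0.046
eyuC: ΔΔCt = (25.64−21.43) − (24.43−20.81) = 4.21 − 3.62 = 0.59; fold change = 2^-0.59 = 0.664
tvgZ: ΔΔCt = (33.22−21.43) − (27.81−20.81) = 11.79 − 7.00 = 4.79; fold change = 2^-4.79 = 0.036
tvgZ has the largest |ΔΔCt| = 4.79.

0.036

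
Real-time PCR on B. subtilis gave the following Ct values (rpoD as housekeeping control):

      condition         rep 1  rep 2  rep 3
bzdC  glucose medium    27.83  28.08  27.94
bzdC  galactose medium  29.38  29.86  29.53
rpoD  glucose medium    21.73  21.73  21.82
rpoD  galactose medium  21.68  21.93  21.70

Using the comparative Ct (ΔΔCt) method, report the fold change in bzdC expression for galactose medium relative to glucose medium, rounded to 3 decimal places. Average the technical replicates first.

Mean Ct: bzdC glucose medium 27.950; bzdC galactose medium 29.590; rpoD glucose medium 21.760; rpoD galactose medium 21.770
ΔCt(glucose medium) = 27.950 − 21.760 = 6.190
ΔCt(galactose medium) = 29.590 − 21.770 = 7.820
ΔΔCt = 7.820 − 6.190 = 1.630
Fold change = 2^(−1.630) = 0.3231

0.323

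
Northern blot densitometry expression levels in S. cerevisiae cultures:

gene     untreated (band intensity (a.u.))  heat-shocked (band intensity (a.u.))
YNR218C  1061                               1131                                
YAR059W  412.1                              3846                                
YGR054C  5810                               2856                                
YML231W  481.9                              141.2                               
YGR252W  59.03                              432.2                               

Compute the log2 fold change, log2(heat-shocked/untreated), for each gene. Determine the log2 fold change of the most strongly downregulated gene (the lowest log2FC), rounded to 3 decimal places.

-1.771

log2(1131/1061) = 0.092  (YNR218C)
log2(3846/412.1) = 3.222  (YAR059W)
log2(2856/5810) = -1.025  (YGR054C)
log2(141.2/481.9) = -1.771  (YML231W)
log2(432.2/59.03) = 2.872  (YGR252W)
YML231W is most strongly downregulated.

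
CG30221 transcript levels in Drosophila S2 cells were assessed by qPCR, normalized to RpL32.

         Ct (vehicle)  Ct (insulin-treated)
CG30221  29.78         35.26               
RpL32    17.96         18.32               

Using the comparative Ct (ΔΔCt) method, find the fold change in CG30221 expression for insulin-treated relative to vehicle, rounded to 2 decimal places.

0.03

ΔCt(vehicle) = 29.780 − 17.960 = 11.820
ΔCt(insulin-treated) = 35.260 − 18.320 = 16.940
ΔΔCt = 16.940 − 11.820 = 5.120
Fold change = 2^(−5.120) = 0.029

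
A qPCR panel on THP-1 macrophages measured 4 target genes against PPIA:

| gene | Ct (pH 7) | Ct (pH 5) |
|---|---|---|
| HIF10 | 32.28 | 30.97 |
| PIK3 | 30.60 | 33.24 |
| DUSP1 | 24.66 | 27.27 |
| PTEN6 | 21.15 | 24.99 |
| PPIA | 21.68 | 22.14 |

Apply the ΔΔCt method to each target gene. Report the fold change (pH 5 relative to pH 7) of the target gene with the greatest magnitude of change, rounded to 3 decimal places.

HIF10: ΔΔCt = (30.97−22.14) − (32.28−21.68) = 8.83 − 10.60 = -1.77; fold change = 2^1.77 = 3.411
PIK3: ΔΔCt = (33.24−22.14) − (30.60−21.68) = 11.10 − 8.92 = 2.18; fold change = 2^-2.18 = 0.221
DUSP1: ΔΔCt = (27.27−22.14) − (24.66−21.68) = 5.13 − 2.98 = 2.15; fold change = 2^-2.15 = 0.225
PTEN6: ΔΔCt = (24.99−22.14) − (21.15−21.68) = 2.85 − (-0.53) = 3.38; fold change = 2^-3.38 = 0.096
PTEN6 has the largest |ΔΔCt| = 3.38.

0.096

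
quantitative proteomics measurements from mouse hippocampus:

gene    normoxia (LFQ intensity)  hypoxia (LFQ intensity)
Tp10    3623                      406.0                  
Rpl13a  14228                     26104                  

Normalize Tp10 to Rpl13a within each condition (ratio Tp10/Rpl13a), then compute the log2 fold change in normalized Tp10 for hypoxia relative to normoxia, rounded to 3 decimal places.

-4.033

Tp10/Rpl13a (normoxia) = 3623 / 14228 = 0.25464
Tp10/Rpl13a (hypoxia) = 406.0 / 26104 = 0.015553
Fold change = 0.015553 / 0.25464 = 0.0611
log2(0.0611) = -4.0332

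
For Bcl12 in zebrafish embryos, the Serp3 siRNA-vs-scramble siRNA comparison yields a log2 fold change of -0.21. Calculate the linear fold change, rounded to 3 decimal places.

Fold change = 2^(-0.21) = 0.8645

0.865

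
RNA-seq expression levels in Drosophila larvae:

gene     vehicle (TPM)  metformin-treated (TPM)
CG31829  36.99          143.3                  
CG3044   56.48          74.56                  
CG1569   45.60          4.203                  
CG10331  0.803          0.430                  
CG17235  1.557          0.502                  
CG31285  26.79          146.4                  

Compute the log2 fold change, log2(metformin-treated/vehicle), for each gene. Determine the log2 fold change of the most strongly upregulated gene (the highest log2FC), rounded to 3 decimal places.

log2(143.3/36.99) = 1.954  (CG31829)
log2(74.56/56.48) = 0.401  (CG3044)
log2(4.203/45.60) = -3.440  (CG1569)
log2(0.430/0.803) = -0.901  (CG10331)
log2(0.502/1.557) = -1.633  (CG17235)
log2(146.4/26.79) = 2.450  (CG31285)
CG31285 is most strongly upregulated.

2.450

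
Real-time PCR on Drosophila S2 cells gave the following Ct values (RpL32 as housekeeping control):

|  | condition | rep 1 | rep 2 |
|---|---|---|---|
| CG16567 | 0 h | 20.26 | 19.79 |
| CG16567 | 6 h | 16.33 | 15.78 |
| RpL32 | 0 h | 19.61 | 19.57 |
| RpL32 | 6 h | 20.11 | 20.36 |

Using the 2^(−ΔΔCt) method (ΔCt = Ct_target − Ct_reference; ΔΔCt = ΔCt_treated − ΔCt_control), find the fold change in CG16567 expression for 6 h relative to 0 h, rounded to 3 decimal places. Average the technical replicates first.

24.505

Mean Ct: CG16567 0 h 20.025; CG16567 6 h 16.055; RpL32 0 h 19.590; RpL32 6 h 20.235
ΔCt(0 h) = 20.025 − 19.590 = 0.435
ΔCt(6 h) = 16.055 − 20.235 = -4.180
ΔΔCt = -4.180 − 0.435 = -4.615
Fold change = 2^(−(-4.615)) = 2^4.615 = 24.5049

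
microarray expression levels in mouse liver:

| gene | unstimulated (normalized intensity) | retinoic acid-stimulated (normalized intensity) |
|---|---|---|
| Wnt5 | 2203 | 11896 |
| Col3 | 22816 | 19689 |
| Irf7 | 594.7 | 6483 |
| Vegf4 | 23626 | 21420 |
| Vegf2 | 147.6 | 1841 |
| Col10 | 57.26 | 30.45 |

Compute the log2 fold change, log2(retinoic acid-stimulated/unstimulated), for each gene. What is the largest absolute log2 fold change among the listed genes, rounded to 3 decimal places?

3.641

log2(11896/2203) = 2.433  (Wnt5)
log2(19689/22816) = -0.213  (Col3)
log2(6483/594.7) = 3.446  (Irf7)
log2(21420/23626) = -0.141  (Vegf4)
log2(1841/147.6) = 3.641  (Vegf2)
log2(30.45/57.26) = -0.911  (Col10)
The largest magnitude belongs to Vegf2.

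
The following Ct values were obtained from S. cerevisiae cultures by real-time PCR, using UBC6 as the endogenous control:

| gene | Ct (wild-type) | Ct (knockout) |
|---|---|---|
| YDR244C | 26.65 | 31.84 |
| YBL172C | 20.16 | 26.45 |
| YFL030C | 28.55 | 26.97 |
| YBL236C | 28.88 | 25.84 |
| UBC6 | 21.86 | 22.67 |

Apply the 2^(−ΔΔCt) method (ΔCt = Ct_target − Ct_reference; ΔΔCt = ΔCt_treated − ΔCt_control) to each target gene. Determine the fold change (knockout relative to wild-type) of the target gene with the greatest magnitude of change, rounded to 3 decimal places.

YDR244C: ΔΔCt = (31.84−22.67) − (26.65−21.86) = 9.17 − 4.79 = 4.38; fold change = 2^-4.38 = 0.048
YBL172C: ΔΔCt = (26.45−22.67) − (20.16−21.86) = 3.78 − (-1.70) = 5.48; fold change = 2^-5.48 = 0.022
YFL030C: ΔΔCt = (26.97−22.67) − (28.55−21.86) = 4.30 − 6.69 = -2.39; fold change = 2^2.39 = 5.242
YBL236C: ΔΔCt = (25.84−22.67) − (28.88−21.86) = 3.17 − 7.02 = -3.85; fold change = 2^3.85 = 14.420
YBL172C has the largest |ΔΔCt| = 5.48.

0.022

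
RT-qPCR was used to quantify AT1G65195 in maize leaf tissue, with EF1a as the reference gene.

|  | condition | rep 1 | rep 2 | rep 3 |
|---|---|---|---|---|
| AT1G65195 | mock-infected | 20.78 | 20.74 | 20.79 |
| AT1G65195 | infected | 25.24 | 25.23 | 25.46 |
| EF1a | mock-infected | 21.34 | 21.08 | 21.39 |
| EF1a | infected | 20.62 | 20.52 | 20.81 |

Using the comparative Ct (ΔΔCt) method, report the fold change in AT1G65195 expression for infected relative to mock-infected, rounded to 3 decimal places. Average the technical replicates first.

0.028

Mean Ct: AT1G65195 mock-infected 20.770; AT1G65195 infected 25.310; EF1a mock-infected 21.270; EF1a infected 20.650
ΔCt(mock-infected) = 20.770 − 21.270 = -0.500
ΔCt(infected) = 25.310 − 20.650 = 4.660
ΔΔCt = 4.660 − (-0.500) = 5.160
Fold change = 2^(−5.160) = 0.0280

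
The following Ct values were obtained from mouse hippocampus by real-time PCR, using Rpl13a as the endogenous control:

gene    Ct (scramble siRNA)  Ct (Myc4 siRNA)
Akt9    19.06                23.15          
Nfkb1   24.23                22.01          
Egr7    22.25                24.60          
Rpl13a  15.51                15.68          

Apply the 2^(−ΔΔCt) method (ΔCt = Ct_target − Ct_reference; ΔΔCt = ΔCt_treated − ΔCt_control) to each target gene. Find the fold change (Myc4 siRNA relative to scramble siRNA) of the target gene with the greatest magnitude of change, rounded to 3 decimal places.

0.066

Akt9: ΔΔCt = (23.15−15.68) − (19.06−15.51) = 7.47 − 3.55 = 3.92; fold change = 2^-3.92 = 0.066
Nfkb1: ΔΔCt = (22.01−15.68) − (24.23−15.51) = 6.33 − 8.72 = -2.39; fold change = 2^2.39 = 5.242
Egr7: ΔΔCt = (24.60−15.68) − (22.25−15.51) = 8.92 − 6.74 = 2.18; fold change = 2^-2.18 = 0.221
Akt9 has the largest |ΔΔCt| = 3.92.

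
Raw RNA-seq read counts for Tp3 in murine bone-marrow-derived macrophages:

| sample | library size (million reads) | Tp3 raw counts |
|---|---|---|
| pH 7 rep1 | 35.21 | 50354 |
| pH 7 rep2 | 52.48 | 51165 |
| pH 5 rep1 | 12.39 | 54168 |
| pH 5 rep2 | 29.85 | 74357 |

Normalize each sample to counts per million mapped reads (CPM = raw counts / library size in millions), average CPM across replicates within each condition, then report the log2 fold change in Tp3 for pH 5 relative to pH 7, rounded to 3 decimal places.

CPM(pH 7 rep1) = 50354 / 35.21 = 1430.1051
CPM(pH 7 rep2) = 51165 / 52.48 = 974.9428
CPM(pH 5 rep1) = 54168 / 12.39 = 4371.9128
CPM(pH 5 rep2) = 74357 / 29.85 = 2491.0218
mean CPM(pH 7) = 1202.5240; mean CPM(pH 5) = 3431.4673
Fold change = 3431.4673 / 1202.5240 = 2.85355
log2(2.85355) = 1.5128

1.513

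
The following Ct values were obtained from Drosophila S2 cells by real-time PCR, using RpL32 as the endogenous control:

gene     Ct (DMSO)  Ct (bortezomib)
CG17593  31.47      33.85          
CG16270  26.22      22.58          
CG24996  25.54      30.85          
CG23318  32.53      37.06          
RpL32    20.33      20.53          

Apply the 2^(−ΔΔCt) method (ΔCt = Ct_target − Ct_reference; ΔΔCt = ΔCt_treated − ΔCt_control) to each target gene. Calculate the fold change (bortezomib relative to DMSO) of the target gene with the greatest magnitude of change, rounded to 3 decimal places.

CG17593: ΔΔCt = (33.85−20.53) − (31.47−20.33) = 13.32 − 11.14 = 2.18; fold change = 2^-2.18 = 0.221
CG16270: ΔΔCt = (22.58−20.53) − (26.22−20.33) = 2.05 − 5.89 = -3.84; fold change = 2^3.84 = 14.320
CG24996: ΔΔCt = (30.85−20.53) − (25.54−20.33) = 10.32 − 5.21 = 5.11; fold change = 2^-5.11 = 0.029
CG23318: ΔΔCt = (37.06−20.53) − (32.53−20.33) = 16.53 − 12.20 = 4.33; fold change = 2^-4.33 = 0.050
CG24996 has the largest |ΔΔCt| = 5.11.

0.029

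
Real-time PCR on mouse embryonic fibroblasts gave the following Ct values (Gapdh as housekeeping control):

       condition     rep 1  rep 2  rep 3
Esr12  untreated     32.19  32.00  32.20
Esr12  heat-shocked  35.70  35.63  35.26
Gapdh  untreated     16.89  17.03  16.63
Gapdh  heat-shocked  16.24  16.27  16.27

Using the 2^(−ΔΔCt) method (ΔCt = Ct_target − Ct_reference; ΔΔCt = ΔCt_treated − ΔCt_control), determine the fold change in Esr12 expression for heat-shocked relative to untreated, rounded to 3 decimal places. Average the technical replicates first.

Mean Ct: Esr12 untreated 32.130; Esr12 heat-shocked 35.530; Gapdh untreated 16.850; Gapdh heat-shocked 16.260
ΔCt(untreated) = 32.130 − 16.850 = 15.280
ΔCt(heat-shocked) = 35.530 − 16.260 = 19.270
ΔΔCt = 19.270 − 15.280 = 3.990
Fold change = 2^(−3.990) = 0.0629

0.063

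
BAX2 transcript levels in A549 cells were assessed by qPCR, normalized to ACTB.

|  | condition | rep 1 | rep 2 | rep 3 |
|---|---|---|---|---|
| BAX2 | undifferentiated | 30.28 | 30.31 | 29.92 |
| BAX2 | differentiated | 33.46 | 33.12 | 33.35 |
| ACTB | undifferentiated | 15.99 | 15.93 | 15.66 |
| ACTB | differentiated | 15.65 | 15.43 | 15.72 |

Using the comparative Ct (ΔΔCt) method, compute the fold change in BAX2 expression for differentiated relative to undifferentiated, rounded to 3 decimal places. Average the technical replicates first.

0.095

Mean Ct: BAX2 undifferentiated 30.170; BAX2 differentiated 33.310; ACTB undifferentiated 15.860; ACTB differentiated 15.600
ΔCt(undifferentiated) = 30.170 − 15.860 = 14.310
ΔCt(differentiated) = 33.310 − 15.600 = 17.710
ΔΔCt = 17.710 − 14.310 = 3.400
Fold change = 2^(−3.400) = 0.0947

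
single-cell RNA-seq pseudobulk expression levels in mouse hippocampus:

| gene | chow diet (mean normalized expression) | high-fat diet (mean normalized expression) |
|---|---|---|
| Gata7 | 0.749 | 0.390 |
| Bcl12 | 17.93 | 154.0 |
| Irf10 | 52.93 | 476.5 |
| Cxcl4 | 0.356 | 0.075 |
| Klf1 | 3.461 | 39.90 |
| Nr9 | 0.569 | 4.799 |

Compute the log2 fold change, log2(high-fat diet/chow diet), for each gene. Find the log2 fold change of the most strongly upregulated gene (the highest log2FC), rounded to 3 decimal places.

log2(0.390/0.749) = -0.941  (Gata7)
log2(154.0/17.93) = 3.102  (Bcl12)
log2(476.5/52.93) = 3.170  (Irf10)
log2(0.075/0.356) = -2.247  (Cxcl4)
log2(39.90/3.461) = 3.527  (Klf1)
log2(4.799/0.569) = 3.076  (Nr9)
Klf1 is most strongly upregulated.

3.527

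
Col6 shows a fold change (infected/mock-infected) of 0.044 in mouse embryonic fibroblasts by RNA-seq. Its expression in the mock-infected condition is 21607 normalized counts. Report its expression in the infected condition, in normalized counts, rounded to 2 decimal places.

infected expression = 21607 × 0.044 = 950.71

950.71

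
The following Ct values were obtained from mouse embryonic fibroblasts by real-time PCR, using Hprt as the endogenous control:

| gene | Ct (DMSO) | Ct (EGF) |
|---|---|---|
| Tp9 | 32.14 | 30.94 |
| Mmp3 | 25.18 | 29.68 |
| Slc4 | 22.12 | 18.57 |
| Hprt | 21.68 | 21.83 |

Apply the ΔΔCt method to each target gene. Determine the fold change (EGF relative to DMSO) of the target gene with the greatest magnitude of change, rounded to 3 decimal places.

Tp9: ΔΔCt = (30.94−21.83) − (32.14−21.68) = 9.11 − 10.46 = -1.35; fold change = 2^1.35 = 2.549
Mmp3: ΔΔCt = (29.68−21.83) − (25.18−21.68) = 7.85 − 3.50 = 4.35; fold change = 2^-4.35 = 0.049
Slc4: ΔΔCt = (18.57−21.83) − (22.12−21.68) = -3.26 − 0.44 = -3.70; fold change = 2^3.70 = 12.996
Mmp3 has the largest |ΔΔCt| = 4.35.

0.049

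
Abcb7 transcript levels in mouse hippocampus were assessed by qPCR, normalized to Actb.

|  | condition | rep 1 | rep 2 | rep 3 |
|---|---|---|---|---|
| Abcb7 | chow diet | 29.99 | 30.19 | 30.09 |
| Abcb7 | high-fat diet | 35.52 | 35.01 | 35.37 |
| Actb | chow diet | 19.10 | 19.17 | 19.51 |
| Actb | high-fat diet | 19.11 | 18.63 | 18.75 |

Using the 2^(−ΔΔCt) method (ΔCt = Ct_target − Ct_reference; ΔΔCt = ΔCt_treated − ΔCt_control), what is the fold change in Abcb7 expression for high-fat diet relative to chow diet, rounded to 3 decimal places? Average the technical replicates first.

Mean Ct: Abcb7 chow diet 30.090; Abcb7 high-fat diet 35.300; Actb chow diet 19.260; Actb high-fat diet 18.830
ΔCt(chow diet) = 30.090 − 19.260 = 10.830
ΔCt(high-fat diet) = 35.300 − 18.830 = 16.470
ΔΔCt = 16.470 − 10.830 = 5.640
Fold change = 2^(−5.640) = 0.0201

0.020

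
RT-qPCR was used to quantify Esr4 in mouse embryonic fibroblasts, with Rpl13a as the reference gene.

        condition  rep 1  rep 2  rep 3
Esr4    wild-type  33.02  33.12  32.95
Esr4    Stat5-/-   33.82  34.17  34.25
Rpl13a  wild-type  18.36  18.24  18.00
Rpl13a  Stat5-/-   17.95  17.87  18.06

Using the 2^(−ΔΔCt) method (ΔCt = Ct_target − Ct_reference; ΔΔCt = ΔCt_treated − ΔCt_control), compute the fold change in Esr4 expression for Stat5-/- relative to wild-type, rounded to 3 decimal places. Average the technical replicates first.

Mean Ct: Esr4 wild-type 33.030; Esr4 Stat5-/- 34.080; Rpl13a wild-type 18.200; Rpl13a Stat5-/- 17.960
ΔCt(wild-type) = 33.030 − 18.200 = 14.830
ΔCt(Stat5-/-) = 34.080 − 17.960 = 16.120
ΔΔCt = 16.120 − 14.830 = 1.290
Fold change = 2^(−1.290) = 0.4090

0.409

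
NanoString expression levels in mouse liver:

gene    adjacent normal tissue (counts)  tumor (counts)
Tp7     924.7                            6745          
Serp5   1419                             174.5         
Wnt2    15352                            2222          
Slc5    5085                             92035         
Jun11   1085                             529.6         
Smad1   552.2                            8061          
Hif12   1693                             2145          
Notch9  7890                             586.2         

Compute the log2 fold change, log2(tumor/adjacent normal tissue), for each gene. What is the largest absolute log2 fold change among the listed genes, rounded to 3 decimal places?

4.178

log2(6745/924.7) = 2.867  (Tp7)
log2(174.5/1419) = -3.024  (Serp5)
log2(2222/15352) = -2.788  (Wnt2)
log2(92035/5085) = 4.178  (Slc5)
log2(529.6/1085) = -1.035  (Jun11)
log2(8061/552.2) = 3.868  (Smad1)
log2(2145/1693) = 0.341  (Hif12)
log2(586.2/7890) = -3.751  (Notch9)
The largest magnitude belongs to Slc5.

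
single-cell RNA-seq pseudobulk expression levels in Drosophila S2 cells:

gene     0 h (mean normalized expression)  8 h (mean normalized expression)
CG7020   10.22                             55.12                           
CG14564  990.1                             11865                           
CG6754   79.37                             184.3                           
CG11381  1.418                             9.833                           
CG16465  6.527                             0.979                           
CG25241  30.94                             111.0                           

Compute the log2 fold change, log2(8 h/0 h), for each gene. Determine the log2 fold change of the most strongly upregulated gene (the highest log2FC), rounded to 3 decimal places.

log2(55.12/10.22) = 2.431  (CG7020)
log2(11865/990.1) = 3.583  (CG14564)
log2(184.3/79.37) = 1.215  (CG6754)
log2(9.833/1.418) = 2.794  (CG11381)
log2(0.979/6.527) = -2.737  (CG16465)
log2(111.0/30.94) = 1.843  (CG25241)
CG14564 is most strongly upregulated.

3.583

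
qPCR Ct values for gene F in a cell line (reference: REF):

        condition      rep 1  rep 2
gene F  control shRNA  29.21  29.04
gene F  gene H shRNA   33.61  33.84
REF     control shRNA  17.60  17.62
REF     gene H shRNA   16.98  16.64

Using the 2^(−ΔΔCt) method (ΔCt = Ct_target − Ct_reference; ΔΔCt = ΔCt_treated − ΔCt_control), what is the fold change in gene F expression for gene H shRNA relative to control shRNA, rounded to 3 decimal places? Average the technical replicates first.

Mean Ct: gene F control shRNA 29.125; gene F gene H shRNA 33.725; REF control shRNA 17.610; REF gene H shRNA 16.810
ΔCt(control shRNA) = 29.125 − 17.610 = 11.515
ΔCt(gene H shRNA) = 33.725 − 16.810 = 16.915
ΔΔCt = 16.915 − 11.515 = 5.400
Fold change = 2^(−5.400) = 0.0237

0.024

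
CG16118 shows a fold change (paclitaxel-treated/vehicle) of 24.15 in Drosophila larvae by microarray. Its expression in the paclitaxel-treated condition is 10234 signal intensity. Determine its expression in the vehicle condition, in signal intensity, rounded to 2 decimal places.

423.77

vehicle expression = 10234 / 24.15 = 423.77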